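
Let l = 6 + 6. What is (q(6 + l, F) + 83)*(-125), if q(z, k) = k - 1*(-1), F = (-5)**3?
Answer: 5125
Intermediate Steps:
F = -125
l = 12
q(z, k) = 1 + k (q(z, k) = k + 1 = 1 + k)
(q(6 + l, F) + 83)*(-125) = ((1 - 125) + 83)*(-125) = (-124 + 83)*(-125) = -41*(-125) = 5125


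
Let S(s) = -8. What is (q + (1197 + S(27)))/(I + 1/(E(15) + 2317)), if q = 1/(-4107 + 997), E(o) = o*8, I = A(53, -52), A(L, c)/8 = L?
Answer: 9011511793/3213528790 ≈ 2.8042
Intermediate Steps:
A(L, c) = 8*L
I = 424 (I = 8*53 = 424)
E(o) = 8*o
q = -1/3110 (q = 1/(-3110) = -1/3110 ≈ -0.00032154)
(q + (1197 + S(27)))/(I + 1/(E(15) + 2317)) = (-1/3110 + (1197 - 8))/(424 + 1/(8*15 + 2317)) = (-1/3110 + 1189)/(424 + 1/(120 + 2317)) = 3697789/(3110*(424 + 1/2437)) = 3697789/(3110*(1033289/2437)) = (3697789/3110)*(2437/1033289) = 9011511793/3213528790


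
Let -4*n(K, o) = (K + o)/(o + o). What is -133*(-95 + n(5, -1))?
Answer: 25137/2 ≈ 12569.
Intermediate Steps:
n(K, o) = -(K + o)/(8*o) (n(K, o) = -(K + o)/(4*(o + o)) = -(K + o)/(4*(2*o)) = -(K + o)*1/(2*o)/4 = -(K + o)/(8*o))
-133*(-95 + n(5, -1)) = -133*(-95 + (⅛)*(-1*5 - 1*(-1))/(-1)) = -133*(-95 + (⅛)*(-1)*(-5 + 1)) = -133*(-95 + (⅛)*(-1)*(-4)) = -133*(-95 + ½) = -133*(-189/2) = 25137/2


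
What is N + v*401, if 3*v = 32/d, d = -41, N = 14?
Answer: -11110/123 ≈ -90.325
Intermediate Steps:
v = -32/123 (v = (32/(-41))/3 = (32*(-1/41))/3 = (⅓)*(-32/41) = -32/123 ≈ -0.26016)
N + v*401 = 14 - 32/123*401 = 14 - 12832/123 = -11110/123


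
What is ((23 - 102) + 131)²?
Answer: 2704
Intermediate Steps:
((23 - 102) + 131)² = (-79 + 131)² = 52² = 2704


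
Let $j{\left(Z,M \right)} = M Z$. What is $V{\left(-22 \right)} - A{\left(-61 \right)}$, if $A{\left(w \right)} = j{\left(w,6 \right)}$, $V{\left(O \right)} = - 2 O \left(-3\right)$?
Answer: $234$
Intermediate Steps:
$V{\left(O \right)} = 6 O$
$A{\left(w \right)} = 6 w$
$V{\left(-22 \right)} - A{\left(-61 \right)} = 6 \left(-22\right) - 6 \left(-61\right) = -132 - -366 = -132 + 366 = 234$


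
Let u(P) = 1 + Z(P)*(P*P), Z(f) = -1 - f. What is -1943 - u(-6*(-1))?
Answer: -1692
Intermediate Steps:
u(P) = 1 + P²*(-1 - P) (u(P) = 1 + (-1 - P)*(P*P) = 1 + (-1 - P)*P² = 1 + P²*(-1 - P))
-1943 - u(-6*(-1)) = -1943 - (1 - (-6*(-1))² - (-6*(-1))³) = -1943 - (1 - 1*6² - 1*6³) = -1943 - (1 - 1*36 - 1*216) = -1943 - (1 - 36 - 216) = -1943 - 1*(-251) = -1943 + 251 = -1692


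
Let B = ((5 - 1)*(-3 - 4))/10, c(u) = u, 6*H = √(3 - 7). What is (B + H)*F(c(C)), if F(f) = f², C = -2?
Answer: -56/5 + 4*I/3 ≈ -11.2 + 1.3333*I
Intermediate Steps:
H = I/3 (H = √(3 - 7)/6 = √(-4)/6 = (2*I)/6 = I/3 ≈ 0.33333*I)
B = -14/5 (B = (4*(-7))*(⅒) = -28*⅒ = -14/5 ≈ -2.8000)
(B + H)*F(c(C)) = (-14/5 + I/3)*(-2)² = (-14/5 + I/3)*4 = -56/5 + 4*I/3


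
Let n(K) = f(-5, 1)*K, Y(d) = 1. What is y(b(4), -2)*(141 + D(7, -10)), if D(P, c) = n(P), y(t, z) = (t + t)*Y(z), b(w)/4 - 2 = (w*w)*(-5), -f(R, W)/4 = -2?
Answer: -122928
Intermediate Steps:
f(R, W) = 8 (f(R, W) = -4*(-2) = 8)
b(w) = 8 - 20*w² (b(w) = 8 + 4*((w*w)*(-5)) = 8 + 4*(w²*(-5)) = 8 + 4*(-5*w²) = 8 - 20*w²)
y(t, z) = 2*t (y(t, z) = (t + t)*1 = (2*t)*1 = 2*t)
n(K) = 8*K
D(P, c) = 8*P
y(b(4), -2)*(141 + D(7, -10)) = (2*(8 - 20*4²))*(141 + 8*7) = (2*(8 - 20*16))*(141 + 56) = (2*(8 - 320))*197 = (2*(-312))*197 = -624*197 = -122928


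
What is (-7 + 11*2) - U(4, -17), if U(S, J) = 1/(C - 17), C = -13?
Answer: 451/30 ≈ 15.033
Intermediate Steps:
U(S, J) = -1/30 (U(S, J) = 1/(-13 - 17) = 1/(-30) = -1/30)
(-7 + 11*2) - U(4, -17) = (-7 + 11*2) - 1*(-1/30) = (-7 + 22) + 1/30 = 15 + 1/30 = 451/30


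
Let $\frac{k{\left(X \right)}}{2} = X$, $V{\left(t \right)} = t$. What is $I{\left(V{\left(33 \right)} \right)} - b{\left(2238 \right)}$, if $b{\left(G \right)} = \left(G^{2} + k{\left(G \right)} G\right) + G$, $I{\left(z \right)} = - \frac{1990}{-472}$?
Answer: $- \frac{3546647125}{236} \approx -1.5028 \cdot 10^{7}$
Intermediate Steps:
$I{\left(z \right)} = \frac{995}{236}$ ($I{\left(z \right)} = \left(-1990\right) \left(- \frac{1}{472}\right) = \frac{995}{236}$)
$k{\left(X \right)} = 2 X$
$b{\left(G \right)} = G + 3 G^{2}$ ($b{\left(G \right)} = \left(G^{2} + 2 G G\right) + G = \left(G^{2} + 2 G^{2}\right) + G = 3 G^{2} + G = G + 3 G^{2}$)
$I{\left(V{\left(33 \right)} \right)} - b{\left(2238 \right)} = \frac{995}{236} - 2238 \left(1 + 3 \cdot 2238\right) = \frac{995}{236} - 2238 \left(1 + 6714\right) = \frac{995}{236} - 2238 \cdot 6715 = \frac{995}{236} - 15028170 = - \frac{3546647125}{236}$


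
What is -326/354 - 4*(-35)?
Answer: 24617/177 ≈ 139.08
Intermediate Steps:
-326/354 - 4*(-35) = -326*1/354 - 1*(-140) = -163/177 + 140 = 24617/177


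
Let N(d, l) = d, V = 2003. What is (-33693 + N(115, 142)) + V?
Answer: -31575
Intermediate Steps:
(-33693 + N(115, 142)) + V = (-33693 + 115) + 2003 = -33578 + 2003 = -31575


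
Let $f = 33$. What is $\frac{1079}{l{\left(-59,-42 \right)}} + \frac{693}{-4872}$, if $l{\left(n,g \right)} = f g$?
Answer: $- \frac{148033}{160776} \approx -0.92074$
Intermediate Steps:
$l{\left(n,g \right)} = 33 g$
$\frac{1079}{l{\left(-59,-42 \right)}} + \frac{693}{-4872} = \frac{1079}{33 \left(-42\right)} + \frac{693}{-4872} = \frac{1079}{-1386} + 693 \left(- \frac{1}{4872}\right) = 1079 \left(- \frac{1}{1386}\right) - \frac{33}{232} = - \frac{1079}{1386} - \frac{33}{232} = - \frac{148033}{160776}$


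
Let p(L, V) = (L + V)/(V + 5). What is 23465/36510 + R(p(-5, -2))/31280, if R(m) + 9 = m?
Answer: 2157563/3358920 ≈ 0.64234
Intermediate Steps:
p(L, V) = (L + V)/(5 + V)
R(m) = -9 + m
23465/36510 + R(p(-5, -2))/31280 = 23465/36510 + (-9 + (-5 - 2)/(5 - 2))/31280 = 23465*(1/36510) + (-9 - 7/3)*(1/31280) = 4693/7302 + (-9 + (⅓)*(-7))*(1/31280) = 4693/7302 + (-9 - 7/3)*(1/31280) = 4693/7302 - 34/3*1/31280 = 4693/7302 - 1/2760 = 2157563/3358920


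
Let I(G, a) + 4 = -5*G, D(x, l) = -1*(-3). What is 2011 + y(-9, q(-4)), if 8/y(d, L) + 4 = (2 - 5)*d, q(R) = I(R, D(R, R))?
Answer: 46261/23 ≈ 2011.3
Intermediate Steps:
D(x, l) = 3
I(G, a) = -4 - 5*G
q(R) = -4 - 5*R
y(d, L) = 8/(-4 - 3*d) (y(d, L) = 8/(-4 + (2 - 5)*d) = 8/(-4 - 3*d))
2011 + y(-9, q(-4)) = 2011 - 8/(4 + 3*(-9)) = 2011 - 8/(4 - 27) = 2011 - 8/(-23) = 2011 - 8*(-1/23) = 2011 + 8/23 = 46261/23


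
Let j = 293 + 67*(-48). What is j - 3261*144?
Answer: -472507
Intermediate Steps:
j = -2923 (j = 293 - 3216 = -2923)
j - 3261*144 = -2923 - 3261*144 = -2923 - 1*469584 = -2923 - 469584 = -472507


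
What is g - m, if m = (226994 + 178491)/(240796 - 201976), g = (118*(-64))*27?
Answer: -1583191753/7764 ≈ -2.0391e+5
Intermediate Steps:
g = -203904 (g = -7552*27 = -203904)
m = 81097/7764 (m = 405485/38820 = 405485*(1/38820) = 81097/7764 ≈ 10.445)
g - m = -203904 - 1*81097/7764 = -203904 - 81097/7764 = -1583191753/7764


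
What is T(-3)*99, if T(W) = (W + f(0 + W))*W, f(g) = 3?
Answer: 0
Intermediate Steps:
T(W) = W*(3 + W) (T(W) = (W + 3)*W = (3 + W)*W = W*(3 + W))
T(-3)*99 = -3*(3 - 3)*99 = -3*0*99 = 0*99 = 0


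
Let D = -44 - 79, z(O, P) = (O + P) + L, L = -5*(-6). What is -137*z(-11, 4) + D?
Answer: -3274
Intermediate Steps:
L = 30
z(O, P) = 30 + O + P (z(O, P) = (O + P) + 30 = 30 + O + P)
D = -123
-137*z(-11, 4) + D = -137*(30 - 11 + 4) - 123 = -137*23 - 123 = -3151 - 123 = -3274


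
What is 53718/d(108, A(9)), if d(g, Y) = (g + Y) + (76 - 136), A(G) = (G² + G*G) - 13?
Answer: 53718/197 ≈ 272.68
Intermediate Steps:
A(G) = -13 + 2*G² (A(G) = (G² + G²) - 13 = 2*G² - 13 = -13 + 2*G²)
d(g, Y) = -60 + Y + g (d(g, Y) = (Y + g) - 60 = -60 + Y + g)
53718/d(108, A(9)) = 53718/(-60 + (-13 + 2*9²) + 108) = 53718/(-60 + (-13 + 2*81) + 108) = 53718/(-60 + (-13 + 162) + 108) = 53718/(-60 + 149 + 108) = 53718/197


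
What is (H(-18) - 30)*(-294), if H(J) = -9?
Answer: 11466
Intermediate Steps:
(H(-18) - 30)*(-294) = (-9 - 30)*(-294) = -39*(-294) = 11466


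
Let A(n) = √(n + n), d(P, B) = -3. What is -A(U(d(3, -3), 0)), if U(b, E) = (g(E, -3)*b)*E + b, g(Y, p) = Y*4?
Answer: -I*√6 ≈ -2.4495*I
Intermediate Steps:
g(Y, p) = 4*Y
U(b, E) = b + 4*b*E² (U(b, E) = ((4*E)*b)*E + b = (4*E*b)*E + b = 4*b*E² + b = b + 4*b*E²)
A(n) = √2*√n (A(n) = √(2*n) = √2*√n)
-A(U(d(3, -3), 0)) = -√2*√(-3*(1 + 4*0²)) = -√2*√(-3*(1 + 4*0)) = -√2*√(-3*(1 + 0)) = -√2*√(-3*1) = -√2*√(-3) = -√2*I*√3 = -I*√6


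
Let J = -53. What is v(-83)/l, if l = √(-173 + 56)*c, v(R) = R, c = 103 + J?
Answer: 83*I*√13/1950 ≈ 0.15347*I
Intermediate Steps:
c = 50 (c = 103 - 53 = 50)
l = 150*I*√13 (l = √(-173 + 56)*50 = √(-117)*50 = (3*I*√13)*50 = 150*I*√13 ≈ 540.83*I)
v(-83)/l = -83*(-I*√13/1950) = -(-83)*I*√13/1950 = 83*I*√13/1950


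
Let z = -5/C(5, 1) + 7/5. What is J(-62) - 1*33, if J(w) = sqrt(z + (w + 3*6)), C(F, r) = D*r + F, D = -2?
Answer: -33 + 2*I*sqrt(2490)/15 ≈ -33.0 + 6.6533*I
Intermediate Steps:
C(F, r) = F - 2*r (C(F, r) = -2*r + F = F - 2*r)
z = -4/15 (z = -5/(5 - 2*1) + 7/5 = -5/(5 - 2) + 7*(1/5) = -5/3 + 7/5 = -4/15 ≈ -0.26667)
J(w) = sqrt(266/15 + w) (J(w) = sqrt(-4/15 + (w + 3*6)) = sqrt(-4/15 + (w + 18)) = sqrt(-4/15 + (18 + w)) = sqrt(266/15 + w))
J(-62) - 1*33 = sqrt(3990 + 225*(-62))/15 - 1*33 = sqrt(3990 - 13950)/15 - 33 = sqrt(-9960)/15 - 33 = (2*I*sqrt(2490))/15 - 33 = 2*I*sqrt(2490)/15 - 33 = -33 + 2*I*sqrt(2490)/15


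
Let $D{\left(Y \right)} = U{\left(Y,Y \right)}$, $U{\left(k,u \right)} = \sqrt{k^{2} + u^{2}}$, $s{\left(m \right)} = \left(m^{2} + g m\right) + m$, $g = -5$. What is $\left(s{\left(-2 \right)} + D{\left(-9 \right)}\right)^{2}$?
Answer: $306 + 216 \sqrt{2} \approx 611.47$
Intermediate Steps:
$s{\left(m \right)} = m^{2} - 4 m$ ($s{\left(m \right)} = \left(m^{2} - 5 m\right) + m = m^{2} - 4 m$)
$D{\left(Y \right)} = \sqrt{2} \sqrt{Y^{2}}$ ($D{\left(Y \right)} = \sqrt{Y^{2} + Y^{2}} = \sqrt{2 Y^{2}} = \sqrt{2} \sqrt{Y^{2}}$)
$\left(s{\left(-2 \right)} + D{\left(-9 \right)}\right)^{2} = \left(- 2 \left(-4 - 2\right) + \sqrt{2} \sqrt{\left(-9\right)^{2}}\right)^{2} = \left(\left(-2\right) \left(-6\right) + \sqrt{2} \sqrt{81}\right)^{2} = \left(12 + \sqrt{2} \cdot 9\right)^{2} = \left(12 + 9 \sqrt{2}\right)^{2}$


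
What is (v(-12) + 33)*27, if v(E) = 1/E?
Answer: 3555/4 ≈ 888.75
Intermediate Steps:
(v(-12) + 33)*27 = (1/(-12) + 33)*27 = (-1/12 + 33)*27 = (395/12)*27 = 3555/4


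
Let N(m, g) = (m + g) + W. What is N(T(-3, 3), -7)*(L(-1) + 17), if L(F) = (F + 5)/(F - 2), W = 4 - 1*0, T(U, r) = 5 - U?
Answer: 235/3 ≈ 78.333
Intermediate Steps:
W = 4 (W = 4 + 0 = 4)
N(m, g) = 4 + g + m (N(m, g) = (m + g) + 4 = (g + m) + 4 = 4 + g + m)
L(F) = (5 + F)/(-2 + F)
N(T(-3, 3), -7)*(L(-1) + 17) = (4 - 7 + (5 - 1*(-3)))*((5 - 1)/(-2 - 1) + 17) = (4 - 7 + (5 + 3))*(4/(-3) + 17) = (4 - 7 + 8)*(-⅓*4 + 17) = 5*(-4/3 + 17) = 5*(47/3) = 235/3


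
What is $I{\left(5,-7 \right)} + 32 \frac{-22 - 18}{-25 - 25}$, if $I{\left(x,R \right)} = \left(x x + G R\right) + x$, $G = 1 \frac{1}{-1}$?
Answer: $\frac{313}{5} \approx 62.6$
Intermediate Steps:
$G = -1$ ($G = 1 \left(-1\right) = -1$)
$I{\left(x,R \right)} = x + x^{2} - R$ ($I{\left(x,R \right)} = \left(x x - R\right) + x = \left(x^{2} - R\right) + x = x + x^{2} - R$)
$I{\left(5,-7 \right)} + 32 \frac{-22 - 18}{-25 - 25} = \left(5 + 5^{2} - -7\right) + 32 \frac{-22 - 18}{-25 - 25} = \left(5 + 25 + 7\right) + 32 \left(- \frac{40}{-50}\right) = 37 + 32 \left(\left(-40\right) \left(- \frac{1}{50}\right)\right) = 37 + 32 \cdot \frac{4}{5} = 37 + \frac{128}{5} = \frac{313}{5}$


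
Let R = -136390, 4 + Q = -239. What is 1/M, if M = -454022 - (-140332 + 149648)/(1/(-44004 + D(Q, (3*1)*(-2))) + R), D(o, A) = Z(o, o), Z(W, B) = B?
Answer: -6034848331/2739953496732230 ≈ -2.2025e-6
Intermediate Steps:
Q = -243 (Q = -4 - 239 = -243)
D(o, A) = o
M = -2739953496732230/6034848331 (M = -454022 - (-140332 + 149648)/(1/(-44004 - 243) - 136390) = -454022 - 9316/(1/(-44247) - 136390) = -454022 - 9316/(-1/44247 - 136390) = -454022 - 9316/(-6034848331/44247) = -454022 - 9316*(-44247)/6034848331 = -454022 - 1*(-412205052/6034848331) = -454022 + 412205052/6034848331 = -2739953496732230/6034848331 ≈ -4.5402e+5)
1/M = 1/(-2739953496732230/6034848331) = -6034848331/2739953496732230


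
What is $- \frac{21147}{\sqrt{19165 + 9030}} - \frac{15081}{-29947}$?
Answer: $\frac{15081}{29947} - \frac{21147 \sqrt{28195}}{28195} \approx -125.44$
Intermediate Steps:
$- \frac{21147}{\sqrt{19165 + 9030}} - \frac{15081}{-29947} = - \frac{21147}{\sqrt{28195}} - - \frac{15081}{29947} = - 21147 \frac{\sqrt{28195}}{28195} + \frac{15081}{29947} = - \frac{21147 \sqrt{28195}}{28195} + \frac{15081}{29947} = \frac{15081}{29947} - \frac{21147 \sqrt{28195}}{28195}$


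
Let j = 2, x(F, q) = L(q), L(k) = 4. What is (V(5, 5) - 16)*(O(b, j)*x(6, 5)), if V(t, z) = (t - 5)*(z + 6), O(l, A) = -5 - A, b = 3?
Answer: 448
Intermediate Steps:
x(F, q) = 4
V(t, z) = (-5 + t)*(6 + z)
(V(5, 5) - 16)*(O(b, j)*x(6, 5)) = ((-30 - 5*5 + 6*5 + 5*5) - 16)*((-5 - 1*2)*4) = ((-30 - 25 + 30 + 25) - 16)*((-5 - 2)*4) = (0 - 16)*(-7*4) = -16*(-28) = 448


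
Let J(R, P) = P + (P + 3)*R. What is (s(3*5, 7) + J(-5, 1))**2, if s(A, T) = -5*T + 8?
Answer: 2116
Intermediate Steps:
s(A, T) = 8 - 5*T
J(R, P) = P + R*(3 + P) (J(R, P) = P + (3 + P)*R = P + R*(3 + P))
(s(3*5, 7) + J(-5, 1))**2 = ((8 - 5*7) + (1 + 3*(-5) + 1*(-5)))**2 = ((8 - 35) + (1 - 15 - 5))**2 = (-27 - 19)**2 = (-46)**2 = 2116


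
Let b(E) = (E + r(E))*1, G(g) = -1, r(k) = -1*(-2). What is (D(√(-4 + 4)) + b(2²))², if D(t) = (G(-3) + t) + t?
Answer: 25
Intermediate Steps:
r(k) = 2
b(E) = 2 + E (b(E) = (E + 2)*1 = (2 + E)*1 = 2 + E)
D(t) = -1 + 2*t (D(t) = (-1 + t) + t = -1 + 2*t)
(D(√(-4 + 4)) + b(2²))² = ((-1 + 2*√(-4 + 4)) + (2 + 2²))² = ((-1 + 2*√0) + (2 + 4))² = ((-1 + 2*0) + 6)² = ((-1 + 0) + 6)² = (-1 + 6)² = 5² = 25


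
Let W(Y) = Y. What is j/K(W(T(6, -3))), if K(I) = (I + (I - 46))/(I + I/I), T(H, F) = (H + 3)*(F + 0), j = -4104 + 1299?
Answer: -7293/10 ≈ -729.30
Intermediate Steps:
j = -2805
T(H, F) = F*(3 + H) (T(H, F) = (3 + H)*F = F*(3 + H))
K(I) = (-46 + 2*I)/(1 + I) (K(I) = (I + (-46 + I))/(I + 1) = (-46 + 2*I)/(1 + I))
j/K(W(T(6, -3))) = -2805*(1 - 3*(3 + 6))/(2*(-23 - 3*(3 + 6))) = -2805*(1 - 3*9)/(2*(-23 - 3*9)) = -2805*(1 - 27)/(2*(-23 - 27)) = -2805/(2*(-50)/(-26)) = -2805/(2*(-1/26)*(-50)) = -2805/50/13 = -2805*13/50 = -7293/10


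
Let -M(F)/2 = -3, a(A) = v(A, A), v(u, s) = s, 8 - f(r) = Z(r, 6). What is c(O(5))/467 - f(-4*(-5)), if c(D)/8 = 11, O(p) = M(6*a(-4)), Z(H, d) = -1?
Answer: -4115/467 ≈ -8.8116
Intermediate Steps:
f(r) = 9 (f(r) = 8 - 1*(-1) = 8 + 1 = 9)
a(A) = A
M(F) = 6 (M(F) = -2*(-3) = 6)
O(p) = 6
c(D) = 88 (c(D) = 8*11 = 88)
c(O(5))/467 - f(-4*(-5)) = 88/467 - 1*9 = 88*(1/467) - 9 = 88/467 - 9 = -4115/467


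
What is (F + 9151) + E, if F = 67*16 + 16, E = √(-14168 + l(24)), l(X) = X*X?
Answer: 10239 + 2*I*√3398 ≈ 10239.0 + 116.58*I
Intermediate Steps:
l(X) = X²
E = 2*I*√3398 (E = √(-14168 + 24²) = √(-14168 + 576) = √(-13592) = 2*I*√3398 ≈ 116.58*I)
F = 1088 (F = 1072 + 16 = 1088)
(F + 9151) + E = (1088 + 9151) + 2*I*√3398 = 10239 + 2*I*√3398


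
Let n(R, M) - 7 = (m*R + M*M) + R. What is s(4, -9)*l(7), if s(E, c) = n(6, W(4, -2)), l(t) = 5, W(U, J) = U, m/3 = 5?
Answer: 595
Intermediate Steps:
m = 15 (m = 3*5 = 15)
n(R, M) = 7 + M² + 16*R (n(R, M) = 7 + ((15*R + M*M) + R) = 7 + ((15*R + M²) + R) = 7 + ((M² + 15*R) + R) = 7 + (M² + 16*R) = 7 + M² + 16*R)
s(E, c) = 119 (s(E, c) = 7 + 4² + 16*6 = 7 + 16 + 96 = 119)
s(4, -9)*l(7) = 119*5 = 595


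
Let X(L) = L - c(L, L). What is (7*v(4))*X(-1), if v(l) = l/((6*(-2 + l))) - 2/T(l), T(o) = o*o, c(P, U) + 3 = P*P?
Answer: 35/24 ≈ 1.4583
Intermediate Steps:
c(P, U) = -3 + P² (c(P, U) = -3 + P*P = -3 + P²)
T(o) = o²
v(l) = -2/l² + l/(-12 + 6*l) (v(l) = l/((6*(-2 + l))) - 2/l² = l/(-12 + 6*l) - 2/l² = -2/l² + l/(-12 + 6*l))
X(L) = 3 + L - L² (X(L) = L - (-3 + L²) = L + (3 - L²) = 3 + L - L²)
(7*v(4))*X(-1) = (7*((⅙)*(24 + 4³ - 12*4)/(4²*(-2 + 4))))*(3 - 1 - 1*(-1)²) = (7*((⅙)*(1/16)*(24 + 64 - 48)/2))*(3 - 1 - 1*1) = (7*((⅙)*(1/16)*(½)*40))*(3 - 1 - 1) = (7*(5/24))*1 = (35/24)*1 = 35/24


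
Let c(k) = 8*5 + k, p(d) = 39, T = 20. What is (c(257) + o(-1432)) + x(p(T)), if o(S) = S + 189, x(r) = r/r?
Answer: -945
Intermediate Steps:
x(r) = 1
o(S) = 189 + S
c(k) = 40 + k
(c(257) + o(-1432)) + x(p(T)) = ((40 + 257) + (189 - 1432)) + 1 = (297 - 1243) + 1 = -946 + 1 = -945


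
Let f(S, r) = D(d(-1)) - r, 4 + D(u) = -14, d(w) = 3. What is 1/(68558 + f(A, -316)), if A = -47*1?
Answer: 1/68856 ≈ 1.4523e-5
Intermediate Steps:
A = -47
D(u) = -18 (D(u) = -4 - 14 = -18)
f(S, r) = -18 - r
1/(68558 + f(A, -316)) = 1/(68558 + (-18 - 1*(-316))) = 1/(68558 + (-18 + 316)) = 1/(68558 + 298) = 1/68856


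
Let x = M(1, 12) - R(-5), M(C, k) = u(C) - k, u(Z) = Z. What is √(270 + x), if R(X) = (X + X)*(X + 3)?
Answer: √239 ≈ 15.460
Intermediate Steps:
M(C, k) = C - k
R(X) = 2*X*(3 + X) (R(X) = (2*X)*(3 + X) = 2*X*(3 + X))
x = -31 (x = (1 - 1*12) - 2*(-5)*(3 - 5) = (1 - 12) - 2*(-5)*(-2) = -11 - 1*20 = -11 - 20 = -31)
√(270 + x) = √(270 - 31) = √239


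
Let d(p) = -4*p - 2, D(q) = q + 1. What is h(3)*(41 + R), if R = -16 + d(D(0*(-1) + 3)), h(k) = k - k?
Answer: 0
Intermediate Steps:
h(k) = 0
D(q) = 1 + q
d(p) = -2 - 4*p
R = -34 (R = -16 + (-2 - 4*(1 + (0*(-1) + 3))) = -16 + (-2 - 4*(1 + (0 + 3))) = -16 + (-2 - 4*(1 + 3)) = -16 + (-2 - 4*4) = -16 + (-2 - 16) = -16 - 18 = -34)
h(3)*(41 + R) = 0*(41 - 34) = 0*7 = 0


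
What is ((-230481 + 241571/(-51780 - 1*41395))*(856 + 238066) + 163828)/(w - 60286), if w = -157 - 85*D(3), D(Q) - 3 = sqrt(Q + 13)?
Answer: 285050469529884/315956425 ≈ 9.0218e+5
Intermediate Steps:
D(Q) = 3 + sqrt(13 + Q) (D(Q) = 3 + sqrt(Q + 13) = 3 + sqrt(13 + Q))
w = -752 (w = -157 - 85*(3 + sqrt(13 + 3)) = -157 - 85*(3 + sqrt(16)) = -157 - 85*(3 + 4) = -157 - 85*7 = -157 - 595 = -752)
((-230481 + 241571/(-51780 - 1*41395))*(856 + 238066) + 163828)/(w - 60286) = ((-230481 + 241571/(-51780 - 1*41395))*(856 + 238066) + 163828)/(-752 - 60286) = ((-230481 + 241571/(-51780 - 41395))*238922 + 163828)/(-61038) = ((-230481 + 241571/(-93175))*238922 + 163828)*(-1/61038) = ((-230481 + 241571*(-1/93175))*238922 + 163828)*(-1/61038) = ((-230481 - 241571/93175)*238922 + 163828)*(-1/61038) = (-21475308746/93175*238922 + 163828)*(-1/61038) = (-5130923716211812/93175 + 163828)*(-1/61038) = -5130908451537912/93175*(-1/61038) = 285050469529884/315956425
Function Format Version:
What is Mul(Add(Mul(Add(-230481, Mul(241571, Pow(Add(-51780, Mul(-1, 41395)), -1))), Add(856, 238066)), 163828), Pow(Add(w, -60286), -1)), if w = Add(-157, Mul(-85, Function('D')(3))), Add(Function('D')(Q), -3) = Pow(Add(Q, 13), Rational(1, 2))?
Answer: Rational(285050469529884, 315956425) ≈ 9.0218e+5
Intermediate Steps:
Function('D')(Q) = Add(3, Pow(Add(13, Q), Rational(1, 2))) (Function('D')(Q) = Add(3, Pow(Add(Q, 13), Rational(1, 2))) = Add(3, Pow(Add(13, Q), Rational(1, 2))))
w = -752 (w = Add(-157, Mul(-85, Add(3, Pow(Add(13, 3), Rational(1, 2))))) = Add(-157, Mul(-85, Add(3, Pow(16, Rational(1, 2))))) = Add(-157, Mul(-85, Add(3, 4))) = Add(-157, Mul(-85, 7)) = Add(-157, -595) = -752)
Mul(Add(Mul(Add(-230481, Mul(241571, Pow(Add(-51780, Mul(-1, 41395)), -1))), Add(856, 238066)), 163828), Pow(Add(w, -60286), -1)) = Mul(Add(Mul(Add(-230481, Mul(241571, Pow(Add(-51780, Mul(-1, 41395)), -1))), Add(856, 238066)), 163828), Pow(Add(-752, -60286), -1)) = Mul(Add(Mul(Add(-230481, Mul(241571, Pow(Add(-51780, -41395), -1))), 238922), 163828), Pow(-61038, -1)) = Mul(Add(Mul(Add(-230481, Mul(241571, Pow(-93175, -1))), 238922), 163828), Rational(-1, 61038)) = Mul(Add(Mul(Add(-230481, Mul(241571, Rational(-1, 93175))), 238922), 163828), Rational(-1, 61038)) = Mul(Add(Mul(Add(-230481, Rational(-241571, 93175)), 238922), 163828), Rational(-1, 61038)) = Mul(Add(Mul(Rational(-21475308746, 93175), 238922), 163828), Rational(-1, 61038)) = Mul(Add(Rational(-5130923716211812, 93175), 163828), Rational(-1, 61038)) = Mul(Rational(-5130908451537912, 93175), Rational(-1, 61038)) = Rational(285050469529884, 315956425)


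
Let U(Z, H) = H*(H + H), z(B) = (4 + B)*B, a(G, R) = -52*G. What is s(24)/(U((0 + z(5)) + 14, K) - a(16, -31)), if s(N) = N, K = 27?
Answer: 12/1145 ≈ 0.010480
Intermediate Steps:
z(B) = B*(4 + B)
U(Z, H) = 2*H² (U(Z, H) = H*(2*H) = 2*H²)
s(24)/(U((0 + z(5)) + 14, K) - a(16, -31)) = 24/(2*27² - (-52)*16) = 24/(2*729 - 1*(-832)) = 24/(1458 + 832) = 24/2290 = 24*(1/2290) = 12/1145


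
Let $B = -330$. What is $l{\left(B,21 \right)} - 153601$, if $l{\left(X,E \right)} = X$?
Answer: $-153931$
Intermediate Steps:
$l{\left(B,21 \right)} - 153601 = -330 - 153601 = -153931$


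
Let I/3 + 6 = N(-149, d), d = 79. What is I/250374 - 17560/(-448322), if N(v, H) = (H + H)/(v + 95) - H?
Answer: 9626197633/252558387963 ≈ 0.038115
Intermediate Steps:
N(v, H) = -H + 2*H/(95 + v) (N(v, H) = (2*H)/(95 + v) - H = 2*H/(95 + v) - H = -H + 2*H/(95 + v))
I = -2374/9 (I = -18 + 3*(-1*79*(93 - 149)/(95 - 149)) = -18 + 3*(-1*79*(-56)/(-54)) = -18 + 3*(-1*79*(-1/54)*(-56)) = -18 + 3*(-2212/27) = -18 - 2212/9 = -2374/9 ≈ -263.78)
I/250374 - 17560/(-448322) = -2374/9/250374 - 17560/(-448322) = -2374/9*1/250374 - 17560*(-1/448322) = -1187/1126683 + 8780/224161 = 9626197633/252558387963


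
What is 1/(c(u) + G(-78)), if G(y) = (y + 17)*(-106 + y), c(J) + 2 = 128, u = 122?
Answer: 1/11350 ≈ 8.8106e-5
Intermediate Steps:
c(J) = 126 (c(J) = -2 + 128 = 126)
G(y) = (-106 + y)*(17 + y) (G(y) = (17 + y)*(-106 + y) = (-106 + y)*(17 + y))
1/(c(u) + G(-78)) = 1/(126 + (-1802 + (-78)² - 89*(-78))) = 1/(126 + (-1802 + 6084 + 6942)) = 1/(126 + 11224) = 1/11350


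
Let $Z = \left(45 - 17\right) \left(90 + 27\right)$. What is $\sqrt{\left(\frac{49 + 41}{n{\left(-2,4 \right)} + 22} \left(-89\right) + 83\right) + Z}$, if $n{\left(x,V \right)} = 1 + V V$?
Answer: $\frac{\sqrt{532961}}{13} \approx 56.157$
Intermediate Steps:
$n{\left(x,V \right)} = 1 + V^{2}$
$Z = 3276$ ($Z = 28 \cdot 117 = 3276$)
$\sqrt{\left(\frac{49 + 41}{n{\left(-2,4 \right)} + 22} \left(-89\right) + 83\right) + Z} = \sqrt{\left(\frac{49 + 41}{\left(1 + 4^{2}\right) + 22} \left(-89\right) + 83\right) + 3276} = \sqrt{\left(\frac{90}{\left(1 + 16\right) + 22} \left(-89\right) + 83\right) + 3276} = \sqrt{\left(\frac{90}{17 + 22} \left(-89\right) + 83\right) + 3276} = \sqrt{\left(\frac{90}{39} \left(-89\right) + 83\right) + 3276} = \sqrt{\left(90 \cdot \frac{1}{39} \left(-89\right) + 83\right) + 3276} = \sqrt{\left(\frac{30}{13} \left(-89\right) + 83\right) + 3276} = \sqrt{\left(- \frac{2670}{13} + 83\right) + 3276} = \sqrt{- \frac{1591}{13} + 3276} = \sqrt{\frac{40997}{13}} = \frac{\sqrt{532961}}{13}$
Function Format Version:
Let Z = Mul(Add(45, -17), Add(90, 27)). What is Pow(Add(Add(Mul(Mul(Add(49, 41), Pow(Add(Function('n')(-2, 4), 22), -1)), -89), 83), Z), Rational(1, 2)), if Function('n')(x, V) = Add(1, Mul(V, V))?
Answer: Mul(Rational(1, 13), Pow(532961, Rational(1, 2))) ≈ 56.157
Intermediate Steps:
Function('n')(x, V) = Add(1, Pow(V, 2))
Z = 3276 (Z = Mul(28, 117) = 3276)
Pow(Add(Add(Mul(Mul(Add(49, 41), Pow(Add(Function('n')(-2, 4), 22), -1)), -89), 83), Z), Rational(1, 2)) = Pow(Add(Add(Mul(Mul(Add(49, 41), Pow(Add(Add(1, Pow(4, 2)), 22), -1)), -89), 83), 3276), Rational(1, 2)) = Pow(Add(Add(Mul(Mul(90, Pow(Add(Add(1, 16), 22), -1)), -89), 83), 3276), Rational(1, 2)) = Pow(Add(Add(Mul(Mul(90, Pow(Add(17, 22), -1)), -89), 83), 3276), Rational(1, 2)) = Pow(Add(Add(Mul(Mul(90, Pow(39, -1)), -89), 83), 3276), Rational(1, 2)) = Pow(Add(Add(Mul(Mul(90, Rational(1, 39)), -89), 83), 3276), Rational(1, 2)) = Pow(Add(Add(Mul(Rational(30, 13), -89), 83), 3276), Rational(1, 2)) = Pow(Add(Add(Rational(-2670, 13), 83), 3276), Rational(1, 2)) = Pow(Add(Rational(-1591, 13), 3276), Rational(1, 2)) = Pow(Rational(40997, 13), Rational(1, 2)) = Mul(Rational(1, 13), Pow(532961, Rational(1, 2)))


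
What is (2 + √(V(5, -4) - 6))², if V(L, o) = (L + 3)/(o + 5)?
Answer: (2 + √2)² ≈ 11.657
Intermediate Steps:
V(L, o) = (3 + L)/(5 + o)
(2 + √(V(5, -4) - 6))² = (2 + √((3 + 5)/(5 - 4) - 6))² = (2 + √(8/1 - 6))² = (2 + √(1*8 - 6))² = (2 + √(8 - 6))² = (2 + √2)²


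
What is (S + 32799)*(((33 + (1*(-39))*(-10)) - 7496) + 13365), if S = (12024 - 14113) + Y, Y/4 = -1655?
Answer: 151574280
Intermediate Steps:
Y = -6620 (Y = 4*(-1655) = -6620)
S = -8709 (S = (12024 - 14113) - 6620 = -2089 - 6620 = -8709)
(S + 32799)*(((33 + (1*(-39))*(-10)) - 7496) + 13365) = (-8709 + 32799)*(((33 + (1*(-39))*(-10)) - 7496) + 13365) = 24090*(((33 - 39*(-10)) - 7496) + 13365) = 24090*(((33 + 390) - 7496) + 13365) = 24090*((423 - 7496) + 13365) = 24090*(-7073 + 13365) = 24090*6292 = 151574280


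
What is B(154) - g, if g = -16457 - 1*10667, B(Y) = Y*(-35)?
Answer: 21734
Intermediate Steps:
B(Y) = -35*Y
g = -27124 (g = -16457 - 10667 = -27124)
B(154) - g = -35*154 - 1*(-27124) = -5390 + 27124 = 21734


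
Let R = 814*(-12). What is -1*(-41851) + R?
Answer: 32083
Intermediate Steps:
R = -9768
-1*(-41851) + R = -1*(-41851) - 9768 = 41851 - 9768 = 32083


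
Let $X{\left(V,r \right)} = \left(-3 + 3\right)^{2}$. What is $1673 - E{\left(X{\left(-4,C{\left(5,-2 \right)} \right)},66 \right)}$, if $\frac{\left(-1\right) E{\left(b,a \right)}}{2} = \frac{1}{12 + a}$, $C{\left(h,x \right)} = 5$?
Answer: $\frac{65248}{39} \approx 1673.0$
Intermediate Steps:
$X{\left(V,r \right)} = 0$ ($X{\left(V,r \right)} = 0^{2} = 0$)
$E{\left(b,a \right)} = - \frac{2}{12 + a}$
$1673 - E{\left(X{\left(-4,C{\left(5,-2 \right)} \right)},66 \right)} = 1673 - - \frac{2}{12 + 66} = 1673 - - \frac{2}{78} = 1673 - \left(-2\right) \frac{1}{78} = 1673 - - \frac{1}{39} = 1673 + \frac{1}{39} = \frac{65248}{39}$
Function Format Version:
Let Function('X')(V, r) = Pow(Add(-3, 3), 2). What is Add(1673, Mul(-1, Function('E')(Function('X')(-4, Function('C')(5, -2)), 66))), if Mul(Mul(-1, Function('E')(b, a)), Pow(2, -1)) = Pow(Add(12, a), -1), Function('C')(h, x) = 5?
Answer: Rational(65248, 39) ≈ 1673.0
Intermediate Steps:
Function('X')(V, r) = 0 (Function('X')(V, r) = Pow(0, 2) = 0)
Function('E')(b, a) = Mul(-2, Pow(Add(12, a), -1))
Add(1673, Mul(-1, Function('E')(Function('X')(-4, Function('C')(5, -2)), 66))) = Add(1673, Mul(-1, Mul(-2, Pow(Add(12, 66), -1)))) = Add(1673, Mul(-1, Mul(-2, Pow(78, -1)))) = Add(1673, Mul(-1, Mul(-2, Rational(1, 78)))) = Add(1673, Mul(-1, Rational(-1, 39))) = Add(1673, Rational(1, 39)) = Rational(65248, 39)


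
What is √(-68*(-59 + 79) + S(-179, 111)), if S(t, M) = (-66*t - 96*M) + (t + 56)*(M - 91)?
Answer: 11*I*√22 ≈ 51.595*I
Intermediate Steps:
S(t, M) = -96*M - 66*t + (-91 + M)*(56 + t) (S(t, M) = (-96*M - 66*t) + (56 + t)*(-91 + M) = (-96*M - 66*t) + (-91 + M)*(56 + t) = -96*M - 66*t + (-91 + M)*(56 + t))
√(-68*(-59 + 79) + S(-179, 111)) = √(-68*(-59 + 79) + (-5096 - 157*(-179) - 40*111 + 111*(-179))) = √(-68*20 + (-5096 + 28103 - 4440 - 19869)) = √(-1360 - 1302) = √(-2662) = 11*I*√22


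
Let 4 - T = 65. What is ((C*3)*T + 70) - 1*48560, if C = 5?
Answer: -49405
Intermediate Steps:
T = -61 (T = 4 - 1*65 = 4 - 65 = -61)
((C*3)*T + 70) - 1*48560 = ((5*3)*(-61) + 70) - 1*48560 = (15*(-61) + 70) - 48560 = (-915 + 70) - 48560 = -845 - 48560 = -49405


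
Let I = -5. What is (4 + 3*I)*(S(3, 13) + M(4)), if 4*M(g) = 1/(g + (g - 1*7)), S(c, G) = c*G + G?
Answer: -2299/4 ≈ -574.75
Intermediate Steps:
S(c, G) = G + G*c (S(c, G) = G*c + G = G + G*c)
M(g) = 1/(4*(-7 + 2*g)) (M(g) = 1/(4*(g + (g - 1*7))) = 1/(4*(g + (g - 7))) = 1/(4*(g + (-7 + g))) = 1/(4*(-7 + 2*g)))
(4 + 3*I)*(S(3, 13) + M(4)) = (4 + 3*(-5))*(13*(1 + 3) + 1/(4*(-7 + 2*4))) = (4 - 15)*(13*4 + 1/(4*(-7 + 8))) = -11*(52 + (1/4)/1) = -11*(52 + (1/4)*1) = -11*(52 + 1/4) = -11*209/4 = -2299/4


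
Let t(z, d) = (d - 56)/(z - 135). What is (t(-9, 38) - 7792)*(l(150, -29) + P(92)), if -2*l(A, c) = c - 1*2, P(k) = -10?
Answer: -685685/16 ≈ -42855.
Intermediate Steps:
t(z, d) = (-56 + d)/(-135 + z)
l(A, c) = 1 - c/2 (l(A, c) = -(c - 1*2)/2 = -(c - 2)/2 = -(-2 + c)/2 = 1 - c/2)
(t(-9, 38) - 7792)*(l(150, -29) + P(92)) = ((-56 + 38)/(-135 - 9) - 7792)*((1 - ½*(-29)) - 10) = (-18/(-144) - 7792)*((1 + 29/2) - 10) = (-1/144*(-18) - 7792)*(31/2 - 10) = (⅛ - 7792)*(11/2) = -62335/8*11/2 = -685685/16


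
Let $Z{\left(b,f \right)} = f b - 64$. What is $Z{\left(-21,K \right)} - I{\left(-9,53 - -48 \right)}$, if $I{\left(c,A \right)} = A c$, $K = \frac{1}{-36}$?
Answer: $\frac{10147}{12} \approx 845.58$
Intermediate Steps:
$K = - \frac{1}{36} \approx -0.027778$
$Z{\left(b,f \right)} = -64 + b f$ ($Z{\left(b,f \right)} = b f - 64 = -64 + b f$)
$Z{\left(-21,K \right)} - I{\left(-9,53 - -48 \right)} = \left(-64 - - \frac{7}{12}\right) - \left(53 - -48\right) \left(-9\right) = \left(-64 + \frac{7}{12}\right) - \left(53 + 48\right) \left(-9\right) = - \frac{761}{12} - 101 \left(-9\right) = - \frac{761}{12} - -909 = - \frac{761}{12} + 909 = \frac{10147}{12}$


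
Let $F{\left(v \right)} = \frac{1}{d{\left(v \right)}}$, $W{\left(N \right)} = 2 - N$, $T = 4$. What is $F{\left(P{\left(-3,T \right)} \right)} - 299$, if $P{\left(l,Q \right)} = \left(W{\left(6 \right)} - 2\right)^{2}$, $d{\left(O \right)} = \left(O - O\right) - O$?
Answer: $- \frac{10765}{36} \approx -299.03$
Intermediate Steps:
$d{\left(O \right)} = - O$ ($d{\left(O \right)} = 0 - O = - O$)
$P{\left(l,Q \right)} = 36$ ($P{\left(l,Q \right)} = \left(\left(2 - 6\right) - 2\right)^{2} = \left(-4 - 2\right)^{2} = \left(-6\right)^{2} = 36$)
$F{\left(v \right)} = - \frac{1}{v}$ ($F{\left(v \right)} = \frac{1}{\left(-1\right) v} = - \frac{1}{v}$)
$F{\left(P{\left(-3,T \right)} \right)} - 299 = - \frac{1}{36} - 299 = - \frac{10765}{36}$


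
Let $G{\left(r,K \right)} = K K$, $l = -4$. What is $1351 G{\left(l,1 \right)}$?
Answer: $1351$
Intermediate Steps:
$G{\left(r,K \right)} = K^{2}$
$1351 G{\left(l,1 \right)} = 1351 \cdot 1^{2} = 1351 \cdot 1 = 1351$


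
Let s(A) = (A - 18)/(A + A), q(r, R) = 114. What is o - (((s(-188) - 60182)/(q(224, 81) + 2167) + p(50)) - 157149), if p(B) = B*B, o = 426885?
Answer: 249389376265/428828 ≈ 5.8156e+5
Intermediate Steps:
s(A) = (-18 + A)/(2*A) (s(A) = (-18 + A)/((2*A)) = (-18 + A)*(1/(2*A)) = (-18 + A)/(2*A))
p(B) = B²
o - (((s(-188) - 60182)/(q(224, 81) + 2167) + p(50)) - 157149) = 426885 - ((((½)*(-18 - 188)/(-188) - 60182)/(114 + 2167) + 50²) - 157149) = 426885 - ((((½)*(-1/188)*(-206) - 60182)/2281 + 2500) - 157149) = 426885 - (((103/188 - 60182)*(1/2281) + 2500) - 157149) = 426885 - ((-11314113/188*1/2281 + 2500) - 157149) = 426885 - ((-11314113/428828 + 2500) - 157149) = 426885 - (1060755887/428828 - 157149) = 426885 - 1*(-66329135485/428828) = 426885 + 66329135485/428828 = 249389376265/428828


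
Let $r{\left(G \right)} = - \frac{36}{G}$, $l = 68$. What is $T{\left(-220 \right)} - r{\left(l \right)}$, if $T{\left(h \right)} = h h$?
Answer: $\frac{822809}{17} \approx 48401.0$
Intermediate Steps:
$T{\left(h \right)} = h^{2}$
$T{\left(-220 \right)} - r{\left(l \right)} = \left(-220\right)^{2} - - \frac{36}{68} = 48400 - \left(-36\right) \frac{1}{68} = 48400 - - \frac{9}{17} = 48400 + \frac{9}{17} = \frac{822809}{17}$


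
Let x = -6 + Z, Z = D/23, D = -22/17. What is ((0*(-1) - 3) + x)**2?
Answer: 12538681/152881 ≈ 82.016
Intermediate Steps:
D = -22/17 (D = -22*1/17 = -22/17 ≈ -1.2941)
Z = -22/391 (Z = -22/17/23 = -22/17*1/23 = -22/391 ≈ -0.056266)
x = -2368/391 (x = -6 - 22/391 = -2368/391 ≈ -6.0563)
((0*(-1) - 3) + x)**2 = ((0*(-1) - 3) - 2368/391)**2 = ((0 - 3) - 2368/391)**2 = (-3 - 2368/391)**2 = (-3541/391)**2 = 12538681/152881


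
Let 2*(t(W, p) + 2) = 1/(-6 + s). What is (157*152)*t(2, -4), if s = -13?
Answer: -48356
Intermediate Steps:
t(W, p) = -77/38 (t(W, p) = -2 + 1/(2*(-6 - 13)) = -2 + (½)/(-19) = -2 + (½)*(-1/19) = -2 - 1/38 = -77/38)
(157*152)*t(2, -4) = (157*152)*(-77/38) = 23864*(-77/38) = -48356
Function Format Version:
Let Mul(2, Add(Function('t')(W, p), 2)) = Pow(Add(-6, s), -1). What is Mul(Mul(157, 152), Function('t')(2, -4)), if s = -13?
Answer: -48356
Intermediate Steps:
Function('t')(W, p) = Rational(-77, 38) (Function('t')(W, p) = Add(-2, Mul(Rational(1, 2), Pow(Add(-6, -13), -1))) = Add(-2, Mul(Rational(1, 2), Pow(-19, -1))) = Add(-2, Mul(Rational(1, 2), Rational(-1, 19))) = Add(-2, Rational(-1, 38)) = Rational(-77, 38))
Mul(Mul(157, 152), Function('t')(2, -4)) = Mul(Mul(157, 152), Rational(-77, 38)) = Mul(23864, Rational(-77, 38)) = -48356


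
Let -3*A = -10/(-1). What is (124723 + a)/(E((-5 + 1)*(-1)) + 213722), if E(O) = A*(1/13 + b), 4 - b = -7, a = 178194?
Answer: 3937921/2777906 ≈ 1.4176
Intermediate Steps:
b = 11 (b = 4 - 1*(-7) = 4 + 7 = 11)
A = -10/3 (A = -(-10)/(3*(-1)) = -(-10)*(-1)/3 = -⅓*10 = -10/3 ≈ -3.3333)
E(O) = -480/13 (E(O) = -10*(1/13 + 11)/3 = -10/3*144/13 = -480/13)
(124723 + a)/(E((-5 + 1)*(-1)) + 213722) = (124723 + 178194)/(-480/13 + 213722) = 302917/(2777906/13) = 302917*(13/2777906) = 3937921/2777906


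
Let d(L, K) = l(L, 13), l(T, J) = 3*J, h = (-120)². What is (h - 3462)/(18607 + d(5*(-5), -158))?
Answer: 5469/9323 ≈ 0.58661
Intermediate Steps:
h = 14400
d(L, K) = 39 (d(L, K) = 3*13 = 39)
(h - 3462)/(18607 + d(5*(-5), -158)) = (14400 - 3462)/(18607 + 39) = 10938/18646 = 10938*(1/18646) = 5469/9323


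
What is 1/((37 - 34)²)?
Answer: ⅑ ≈ 0.11111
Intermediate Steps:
1/((37 - 34)²) = 1/(3²) = 1/9 = ⅑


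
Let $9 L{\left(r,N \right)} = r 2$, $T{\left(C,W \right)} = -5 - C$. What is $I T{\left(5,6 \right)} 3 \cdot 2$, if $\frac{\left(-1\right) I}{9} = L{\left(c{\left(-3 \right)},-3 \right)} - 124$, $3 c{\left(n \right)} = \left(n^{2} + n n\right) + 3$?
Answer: $-66120$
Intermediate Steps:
$c{\left(n \right)} = 1 + \frac{2 n^{2}}{3}$ ($c{\left(n \right)} = \frac{\left(n^{2} + n n\right) + 3}{3} = \frac{\left(n^{2} + n^{2}\right) + 3}{3} = \frac{2 n^{2} + 3}{3} = \frac{3 + 2 n^{2}}{3} = 1 + \frac{2 n^{2}}{3}$)
$L{\left(r,N \right)} = \frac{2 r}{9}$ ($L{\left(r,N \right)} = \frac{r 2}{9} = \frac{2 r}{9}$)
$I = 1102$ ($I = - 9 \left(\frac{2 \left(1 + \frac{2 \left(-3\right)^{2}}{3}\right)}{9} - 124\right) = - 9 \left(\frac{2 \left(1 + \frac{2}{3} \cdot 9\right)}{9} - 124\right) = - 9 \left(\frac{2 \left(1 + 6\right)}{9} - 124\right) = - 9 \left(\frac{2}{9} \cdot 7 - 124\right) = - 9 \left(\frac{14}{9} - 124\right) = \left(-9\right) \left(- \frac{1102}{9}\right) = 1102$)
$I T{\left(5,6 \right)} 3 \cdot 2 = 1102 \left(-5 - 5\right) 3 \cdot 2 = 1102 \left(-10\right) 3 \cdot 2 = 1102 \left(\left(-30\right) 2\right) = 1102 \left(-60\right) = -66120$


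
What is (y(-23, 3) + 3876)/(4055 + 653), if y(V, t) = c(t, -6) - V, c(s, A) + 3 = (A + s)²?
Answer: 355/428 ≈ 0.82944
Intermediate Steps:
c(s, A) = -3 + (A + s)²
y(V, t) = -3 + (-6 + t)² - V (y(V, t) = (-3 + (-6 + t)²) - V = -3 + (-6 + t)² - V)
(y(-23, 3) + 3876)/(4055 + 653) = ((-3 + (-6 + 3)² - 1*(-23)) + 3876)/(4055 + 653) = ((-3 + (-3)² + 23) + 3876)/4708 = ((-3 + 9 + 23) + 3876)*(1/4708) = (29 + 3876)*(1/4708) = 3905*(1/4708) = 355/428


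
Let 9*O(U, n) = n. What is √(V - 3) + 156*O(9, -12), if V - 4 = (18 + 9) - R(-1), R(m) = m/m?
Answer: -208 + 3*√3 ≈ -202.80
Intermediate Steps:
O(U, n) = n/9
R(m) = 1
V = 30 (V = 4 + ((18 + 9) - 1*1) = 4 + (27 - 1) = 4 + 26 = 30)
√(V - 3) + 156*O(9, -12) = √(30 - 3) + 156*((⅑)*(-12)) = √27 + 156*(-4/3) = 3*√3 - 208 = -208 + 3*√3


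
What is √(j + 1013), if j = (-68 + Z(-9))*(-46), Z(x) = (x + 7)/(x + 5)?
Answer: √4118 ≈ 64.172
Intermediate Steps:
Z(x) = (7 + x)/(5 + x)
j = 3105 (j = (-68 + (7 - 9)/(5 - 9))*(-46) = (-68 - 2/(-4))*(-46) = (-68 - ¼*(-2))*(-46) = (-68 + ½)*(-46) = -135/2*(-46) = 3105)
√(j + 1013) = √(3105 + 1013) = √4118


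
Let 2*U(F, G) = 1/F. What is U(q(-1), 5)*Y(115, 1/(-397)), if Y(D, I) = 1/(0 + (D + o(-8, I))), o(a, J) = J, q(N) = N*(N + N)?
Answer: 397/182616 ≈ 0.0021740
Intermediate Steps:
q(N) = 2*N² (q(N) = N*(2*N) = 2*N²)
U(F, G) = 1/(2*F)
Y(D, I) = 1/(D + I) (Y(D, I) = 1/(0 + (D + I)) = 1/(D + I))
U(q(-1), 5)*Y(115, 1/(-397)) = (1/(2*((2*(-1)²))))/(115 + 1/(-397)) = (1/(2*((2*1))))/(115 - 1/397) = ((½)/2)/(45654/397) = ((½)*(½))*(397/45654) = (¼)*(397/45654) = 397/182616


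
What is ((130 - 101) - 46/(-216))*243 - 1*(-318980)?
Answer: 1304315/4 ≈ 3.2608e+5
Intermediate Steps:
((130 - 101) - 46/(-216))*243 - 1*(-318980) = (29 - 46*(-1/216))*243 + 318980 = (29 + 23/108)*243 + 318980 = (3155/108)*243 + 318980 = 28395/4 + 318980 = 1304315/4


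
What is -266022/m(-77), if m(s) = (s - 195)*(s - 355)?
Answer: -14779/6528 ≈ -2.2639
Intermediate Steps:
m(s) = (-355 + s)*(-195 + s) (m(s) = (-195 + s)*(-355 + s) = (-355 + s)*(-195 + s))
-266022/m(-77) = -266022/(69225 + (-77)² - 550*(-77)) = -266022/(69225 + 5929 + 42350) = -266022/117504 = -266022*1/117504 = -14779/6528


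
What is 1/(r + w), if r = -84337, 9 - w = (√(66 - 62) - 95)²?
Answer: -1/92977 ≈ -1.0755e-5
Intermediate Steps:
w = -8640 (w = 9 - (√(66 - 62) - 95)² = 9 - (√4 - 95)² = 9 - (2 - 95)² = 9 - 1*(-93)² = 9 - 1*8649 = 9 - 8649 = -8640)
1/(r + w) = 1/(-84337 - 8640) = 1/(-92977) = -1/92977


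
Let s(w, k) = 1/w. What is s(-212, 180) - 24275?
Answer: -5146301/212 ≈ -24275.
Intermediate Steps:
s(-212, 180) - 24275 = 1/(-212) - 24275 = -1/212 - 24275 = -5146301/212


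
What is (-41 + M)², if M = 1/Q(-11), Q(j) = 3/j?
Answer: 17956/9 ≈ 1995.1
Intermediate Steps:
M = -11/3 (M = 1/(3/(-11)) = 1/(3*(-1/11)) = 1/(-3/11) = -11/3 ≈ -3.6667)
(-41 + M)² = (-41 - 11/3)² = (-134/3)² = 17956/9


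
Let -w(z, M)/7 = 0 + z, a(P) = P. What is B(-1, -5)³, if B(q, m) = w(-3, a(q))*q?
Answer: -9261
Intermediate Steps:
w(z, M) = -7*z (w(z, M) = -7*(0 + z) = -7*z)
B(q, m) = 21*q (B(q, m) = (-7*(-3))*q = 21*q)
B(-1, -5)³ = (21*(-1))³ = (-21)³ = -9261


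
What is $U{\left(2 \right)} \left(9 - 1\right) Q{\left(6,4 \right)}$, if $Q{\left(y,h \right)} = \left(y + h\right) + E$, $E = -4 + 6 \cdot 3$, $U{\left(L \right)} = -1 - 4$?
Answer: $-960$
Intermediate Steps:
$U{\left(L \right)} = -5$ ($U{\left(L \right)} = -1 - 4 = -5$)
$E = 14$ ($E = -4 + 18 = 14$)
$Q{\left(y,h \right)} = 14 + h + y$ ($Q{\left(y,h \right)} = \left(y + h\right) + 14 = \left(h + y\right) + 14 = 14 + h + y$)
$U{\left(2 \right)} \left(9 - 1\right) Q{\left(6,4 \right)} = - 5 \left(9 - 1\right) \left(14 + 4 + 6\right) = \left(-5\right) 8 \cdot 24 = \left(-40\right) 24 = -960$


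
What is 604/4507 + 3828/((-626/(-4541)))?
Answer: 39172662370/1410691 ≈ 27768.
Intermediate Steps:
604/4507 + 3828/((-626/(-4541))) = 604*(1/4507) + 3828/((-626*(-1/4541))) = 604/4507 + 3828/(626/4541) = 604/4507 + 3828*(4541/626) = 604/4507 + 8691474/313 = 39172662370/1410691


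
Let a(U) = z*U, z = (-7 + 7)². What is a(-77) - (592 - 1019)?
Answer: 427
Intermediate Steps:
z = 0 (z = 0² = 0)
a(U) = 0 (a(U) = 0*U = 0)
a(-77) - (592 - 1019) = 0 - (592 - 1019) = 0 - 1*(-427) = 0 + 427 = 427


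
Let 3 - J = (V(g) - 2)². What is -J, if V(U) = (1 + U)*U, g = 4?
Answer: 321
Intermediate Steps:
V(U) = U*(1 + U)
J = -321 (J = 3 - (4*(1 + 4) - 2)² = 3 - (4*5 - 2)² = 3 - (20 - 2)² = 3 - 1*18² = 3 - 1*324 = 3 - 324 = -321)
-J = -1*(-321) = 321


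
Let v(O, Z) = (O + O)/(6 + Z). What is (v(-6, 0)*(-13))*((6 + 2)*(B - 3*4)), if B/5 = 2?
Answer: -416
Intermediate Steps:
B = 10 (B = 5*2 = 10)
v(O, Z) = 2*O/(6 + Z) (v(O, Z) = (2*O)/(6 + Z) = 2*O/(6 + Z))
(v(-6, 0)*(-13))*((6 + 2)*(B - 3*4)) = ((2*(-6)/(6 + 0))*(-13))*((6 + 2)*(10 - 3*4)) = ((2*(-6)/6)*(-13))*(8*(10 - 12)) = ((2*(-6)*(⅙))*(-13))*(8*(-2)) = -2*(-13)*(-16) = 26*(-16) = -416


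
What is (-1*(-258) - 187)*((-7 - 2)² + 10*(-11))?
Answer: -2059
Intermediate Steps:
(-1*(-258) - 187)*((-7 - 2)² + 10*(-11)) = (258 - 187)*((-9)² - 110) = 71*(81 - 110) = 71*(-29) = -2059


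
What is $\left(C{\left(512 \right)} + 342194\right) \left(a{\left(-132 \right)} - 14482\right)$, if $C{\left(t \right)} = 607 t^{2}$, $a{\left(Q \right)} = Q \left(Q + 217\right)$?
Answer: $-4098533498604$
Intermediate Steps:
$a{\left(Q \right)} = Q \left(217 + Q\right)$
$\left(C{\left(512 \right)} + 342194\right) \left(a{\left(-132 \right)} - 14482\right) = \left(607 \cdot 512^{2} + 342194\right) \left(- 132 \left(217 - 132\right) - 14482\right) = \left(607 \cdot 262144 + 342194\right) \left(\left(-132\right) 85 - 14482\right) = \left(159121408 + 342194\right) \left(-11220 - 14482\right) = 159463602 \left(-25702\right) = -4098533498604$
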